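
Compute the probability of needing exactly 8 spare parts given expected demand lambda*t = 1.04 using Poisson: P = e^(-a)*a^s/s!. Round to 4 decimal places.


a = 1.04, s = 8
e^(-a) = e^(-1.04) = 0.3535
a^s = 1.04^8 = 1.3686
s! = 40320
P = 0.3535 * 1.3686 / 40320
P = 0.0

0.0


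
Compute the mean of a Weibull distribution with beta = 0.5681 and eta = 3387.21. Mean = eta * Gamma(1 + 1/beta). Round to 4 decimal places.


beta = 0.5681, eta = 3387.21
1/beta = 1.7603
1 + 1/beta = 2.7603
Gamma(2.7603) = 1.622
Mean = 3387.21 * 1.622
Mean = 5493.9132

5493.9132


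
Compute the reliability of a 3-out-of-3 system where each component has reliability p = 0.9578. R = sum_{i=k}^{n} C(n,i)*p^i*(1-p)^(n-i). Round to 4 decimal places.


k = 3, n = 3, p = 0.9578
i=3: C(3,3)=1 * 0.9578^3 * 0.0422^0 = 0.8787
R = sum of terms = 0.8787

0.8787


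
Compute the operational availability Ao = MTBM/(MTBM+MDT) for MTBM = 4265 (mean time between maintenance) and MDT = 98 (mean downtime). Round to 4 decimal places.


MTBM = 4265
MDT = 98
MTBM + MDT = 4363
Ao = 4265 / 4363
Ao = 0.9775

0.9775


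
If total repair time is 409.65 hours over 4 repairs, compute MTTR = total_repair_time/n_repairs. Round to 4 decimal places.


total_repair_time = 409.65
n_repairs = 4
MTTR = 409.65 / 4
MTTR = 102.4125

102.4125


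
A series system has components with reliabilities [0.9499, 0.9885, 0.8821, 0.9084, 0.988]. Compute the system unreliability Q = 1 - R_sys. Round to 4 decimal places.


Components: [0.9499, 0.9885, 0.8821, 0.9084, 0.988]
After component 1: product = 0.9499
After component 2: product = 0.939
After component 3: product = 0.8283
After component 4: product = 0.7524
After component 5: product = 0.7434
R_sys = 0.7434
Q = 1 - 0.7434 = 0.2566

0.2566


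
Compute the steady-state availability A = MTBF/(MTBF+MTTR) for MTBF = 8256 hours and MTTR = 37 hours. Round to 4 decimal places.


MTBF = 8256
MTTR = 37
MTBF + MTTR = 8293
A = 8256 / 8293
A = 0.9955

0.9955


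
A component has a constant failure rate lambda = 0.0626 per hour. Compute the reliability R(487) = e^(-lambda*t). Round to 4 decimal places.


lambda = 0.0626
t = 487
lambda * t = 30.4862
R(t) = e^(-30.4862)
R(t) = 0.0

0.0


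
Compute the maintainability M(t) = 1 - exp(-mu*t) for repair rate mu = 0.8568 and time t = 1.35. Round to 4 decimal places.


mu = 0.8568, t = 1.35
mu * t = 0.8568 * 1.35 = 1.1567
exp(-1.1567) = 0.3145
M(t) = 1 - 0.3145
M(t) = 0.6855

0.6855


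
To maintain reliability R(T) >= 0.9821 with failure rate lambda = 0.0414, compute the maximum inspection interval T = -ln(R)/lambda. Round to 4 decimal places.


R_target = 0.9821
lambda = 0.0414
-ln(0.9821) = 0.0181
T = 0.0181 / 0.0414
T = 0.4363

0.4363


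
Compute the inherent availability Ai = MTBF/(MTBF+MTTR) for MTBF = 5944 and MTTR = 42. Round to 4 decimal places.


MTBF = 5944
MTTR = 42
MTBF + MTTR = 5986
Ai = 5944 / 5986
Ai = 0.993

0.993


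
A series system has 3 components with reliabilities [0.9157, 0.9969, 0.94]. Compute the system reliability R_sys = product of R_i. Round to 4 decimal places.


Components: [0.9157, 0.9969, 0.94]
After component 1 (R=0.9157): product = 0.9157
After component 2 (R=0.9969): product = 0.9129
After component 3 (R=0.94): product = 0.8581
R_sys = 0.8581

0.8581


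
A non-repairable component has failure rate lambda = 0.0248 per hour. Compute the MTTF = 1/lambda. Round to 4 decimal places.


lambda = 0.0248
MTTF = 1 / 0.0248
MTTF = 40.3226

40.3226


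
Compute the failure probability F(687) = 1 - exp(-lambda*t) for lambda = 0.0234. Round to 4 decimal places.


lambda = 0.0234, t = 687
lambda * t = 16.0758
exp(-16.0758) = 0.0
F(t) = 1 - 0.0
F(t) = 1.0

1.0


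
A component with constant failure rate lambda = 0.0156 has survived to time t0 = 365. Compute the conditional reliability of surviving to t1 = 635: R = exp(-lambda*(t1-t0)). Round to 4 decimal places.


lambda = 0.0156
t0 = 365, t1 = 635
t1 - t0 = 270
lambda * (t1-t0) = 0.0156 * 270 = 4.212
R = exp(-4.212)
R = 0.0148

0.0148


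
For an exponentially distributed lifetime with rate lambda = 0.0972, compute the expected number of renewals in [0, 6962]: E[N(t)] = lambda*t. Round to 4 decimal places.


lambda = 0.0972
t = 6962
E[N(t)] = lambda * t
E[N(t)] = 0.0972 * 6962
E[N(t)] = 676.7064

676.7064


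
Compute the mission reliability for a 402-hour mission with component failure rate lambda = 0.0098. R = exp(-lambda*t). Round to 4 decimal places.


lambda = 0.0098
mission_time = 402
lambda * t = 0.0098 * 402 = 3.9396
R = exp(-3.9396)
R = 0.0195

0.0195


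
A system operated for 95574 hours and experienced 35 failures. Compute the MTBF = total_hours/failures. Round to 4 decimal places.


total_hours = 95574
failures = 35
MTBF = 95574 / 35
MTBF = 2730.6857

2730.6857


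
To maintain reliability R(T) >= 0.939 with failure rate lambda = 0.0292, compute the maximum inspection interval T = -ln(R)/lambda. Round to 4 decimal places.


R_target = 0.939
lambda = 0.0292
-ln(0.939) = 0.0629
T = 0.0629 / 0.0292
T = 2.1555

2.1555


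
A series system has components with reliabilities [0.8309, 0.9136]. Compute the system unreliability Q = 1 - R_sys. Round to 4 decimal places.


Components: [0.8309, 0.9136]
After component 1: product = 0.8309
After component 2: product = 0.7591
R_sys = 0.7591
Q = 1 - 0.7591 = 0.2409

0.2409


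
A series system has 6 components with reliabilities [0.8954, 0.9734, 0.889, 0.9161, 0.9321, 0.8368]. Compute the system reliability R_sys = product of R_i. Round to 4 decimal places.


Components: [0.8954, 0.9734, 0.889, 0.9161, 0.9321, 0.8368]
After component 1 (R=0.8954): product = 0.8954
After component 2 (R=0.9734): product = 0.8716
After component 3 (R=0.889): product = 0.7748
After component 4 (R=0.9161): product = 0.7098
After component 5 (R=0.9321): product = 0.6616
After component 6 (R=0.8368): product = 0.5537
R_sys = 0.5537

0.5537


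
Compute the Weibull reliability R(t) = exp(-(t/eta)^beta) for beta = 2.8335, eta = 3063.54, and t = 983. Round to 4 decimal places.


beta = 2.8335, eta = 3063.54, t = 983
t/eta = 983 / 3063.54 = 0.3209
(t/eta)^beta = 0.3209^2.8335 = 0.0399
R(t) = exp(-0.0399)
R(t) = 0.9609

0.9609


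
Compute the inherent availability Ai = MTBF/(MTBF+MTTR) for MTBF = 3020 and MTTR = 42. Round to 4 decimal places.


MTBF = 3020
MTTR = 42
MTBF + MTTR = 3062
Ai = 3020 / 3062
Ai = 0.9863

0.9863


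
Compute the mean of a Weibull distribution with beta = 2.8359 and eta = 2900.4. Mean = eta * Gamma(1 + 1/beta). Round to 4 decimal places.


beta = 2.8359, eta = 2900.4
1/beta = 0.3526
1 + 1/beta = 1.3526
Gamma(1.3526) = 0.8909
Mean = 2900.4 * 0.8909
Mean = 2583.9333

2583.9333


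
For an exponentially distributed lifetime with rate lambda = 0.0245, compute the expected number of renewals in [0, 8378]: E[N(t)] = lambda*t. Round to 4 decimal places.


lambda = 0.0245
t = 8378
E[N(t)] = lambda * t
E[N(t)] = 0.0245 * 8378
E[N(t)] = 205.261

205.261


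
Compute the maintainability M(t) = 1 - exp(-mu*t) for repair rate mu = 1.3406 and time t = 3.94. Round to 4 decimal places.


mu = 1.3406, t = 3.94
mu * t = 1.3406 * 3.94 = 5.282
exp(-5.282) = 0.0051
M(t) = 1 - 0.0051
M(t) = 0.9949

0.9949


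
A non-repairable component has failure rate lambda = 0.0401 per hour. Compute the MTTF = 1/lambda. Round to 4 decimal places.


lambda = 0.0401
MTTF = 1 / 0.0401
MTTF = 24.9377

24.9377


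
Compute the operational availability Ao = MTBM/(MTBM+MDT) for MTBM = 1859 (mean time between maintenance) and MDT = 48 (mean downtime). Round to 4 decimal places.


MTBM = 1859
MDT = 48
MTBM + MDT = 1907
Ao = 1859 / 1907
Ao = 0.9748

0.9748


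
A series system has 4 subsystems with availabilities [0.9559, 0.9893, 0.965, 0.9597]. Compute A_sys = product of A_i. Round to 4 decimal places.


Subsystems: [0.9559, 0.9893, 0.965, 0.9597]
After subsystem 1 (A=0.9559): product = 0.9559
After subsystem 2 (A=0.9893): product = 0.9457
After subsystem 3 (A=0.965): product = 0.9126
After subsystem 4 (A=0.9597): product = 0.8758
A_sys = 0.8758

0.8758


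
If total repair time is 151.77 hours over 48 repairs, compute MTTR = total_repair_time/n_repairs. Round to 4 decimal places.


total_repair_time = 151.77
n_repairs = 48
MTTR = 151.77 / 48
MTTR = 3.1619

3.1619


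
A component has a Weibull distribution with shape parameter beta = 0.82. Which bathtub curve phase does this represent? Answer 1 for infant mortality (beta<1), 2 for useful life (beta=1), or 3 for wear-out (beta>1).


beta = 0.82
Compare beta to 1:
beta < 1 => infant mortality (phase 1)
beta = 1 => useful life (phase 2)
beta > 1 => wear-out (phase 3)
Since beta = 0.82, this is infant mortality (decreasing failure rate)
Phase = 1

1


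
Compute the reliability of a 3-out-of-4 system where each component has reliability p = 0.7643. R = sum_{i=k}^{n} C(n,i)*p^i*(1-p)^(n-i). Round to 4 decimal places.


k = 3, n = 4, p = 0.7643
i=3: C(4,3)=4 * 0.7643^3 * 0.2357^1 = 0.4209
i=4: C(4,4)=1 * 0.7643^4 * 0.2357^0 = 0.3412
R = sum of terms = 0.7622

0.7622


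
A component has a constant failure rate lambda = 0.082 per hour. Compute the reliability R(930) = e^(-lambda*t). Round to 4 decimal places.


lambda = 0.082
t = 930
lambda * t = 76.26
R(t) = e^(-76.26)
R(t) = 0.0

0.0


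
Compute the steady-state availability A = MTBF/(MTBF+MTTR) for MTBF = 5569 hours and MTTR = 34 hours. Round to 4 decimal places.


MTBF = 5569
MTTR = 34
MTBF + MTTR = 5603
A = 5569 / 5603
A = 0.9939

0.9939


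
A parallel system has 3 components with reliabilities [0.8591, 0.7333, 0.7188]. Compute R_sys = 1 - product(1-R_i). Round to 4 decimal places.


Components: [0.8591, 0.7333, 0.7188]
(1 - 0.8591) = 0.1409, running product = 0.1409
(1 - 0.7333) = 0.2667, running product = 0.0376
(1 - 0.7188) = 0.2812, running product = 0.0106
Product of (1-R_i) = 0.0106
R_sys = 1 - 0.0106 = 0.9894

0.9894


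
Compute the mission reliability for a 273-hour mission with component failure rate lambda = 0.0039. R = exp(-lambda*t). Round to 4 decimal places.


lambda = 0.0039
mission_time = 273
lambda * t = 0.0039 * 273 = 1.0647
R = exp(-1.0647)
R = 0.3448

0.3448


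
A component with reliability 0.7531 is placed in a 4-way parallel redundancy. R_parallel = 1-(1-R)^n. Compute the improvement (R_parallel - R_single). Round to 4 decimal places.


R_single = 0.7531, n = 4
1 - R_single = 0.2469
(1 - R_single)^n = 0.2469^4 = 0.0037
R_parallel = 1 - 0.0037 = 0.9963
Improvement = 0.9963 - 0.7531
Improvement = 0.2432

0.2432


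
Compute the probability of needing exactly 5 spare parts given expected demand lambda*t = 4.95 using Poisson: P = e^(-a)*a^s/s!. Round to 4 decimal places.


a = 4.95, s = 5
e^(-a) = e^(-4.95) = 0.0071
a^s = 4.95^5 = 2971.8439
s! = 120
P = 0.0071 * 2971.8439 / 120
P = 0.1754

0.1754


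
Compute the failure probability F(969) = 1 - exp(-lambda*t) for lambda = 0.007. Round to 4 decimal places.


lambda = 0.007, t = 969
lambda * t = 6.783
exp(-6.783) = 0.0011
F(t) = 1 - 0.0011
F(t) = 0.9989

0.9989


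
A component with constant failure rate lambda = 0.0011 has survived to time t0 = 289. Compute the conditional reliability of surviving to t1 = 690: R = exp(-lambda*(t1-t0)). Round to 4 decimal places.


lambda = 0.0011
t0 = 289, t1 = 690
t1 - t0 = 401
lambda * (t1-t0) = 0.0011 * 401 = 0.4411
R = exp(-0.4411)
R = 0.6433

0.6433


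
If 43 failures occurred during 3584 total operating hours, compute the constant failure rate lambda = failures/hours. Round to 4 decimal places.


failures = 43
total_hours = 3584
lambda = 43 / 3584
lambda = 0.012

0.012


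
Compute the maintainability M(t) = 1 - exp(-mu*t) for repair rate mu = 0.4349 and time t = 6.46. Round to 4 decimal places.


mu = 0.4349, t = 6.46
mu * t = 0.4349 * 6.46 = 2.8095
exp(-2.8095) = 0.0602
M(t) = 1 - 0.0602
M(t) = 0.9398

0.9398


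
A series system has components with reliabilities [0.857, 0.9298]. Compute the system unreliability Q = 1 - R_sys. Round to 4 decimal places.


Components: [0.857, 0.9298]
After component 1: product = 0.857
After component 2: product = 0.7968
R_sys = 0.7968
Q = 1 - 0.7968 = 0.2032

0.2032


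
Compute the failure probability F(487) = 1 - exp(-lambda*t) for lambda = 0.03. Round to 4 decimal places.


lambda = 0.03, t = 487
lambda * t = 14.61
exp(-14.61) = 0.0
F(t) = 1 - 0.0
F(t) = 1.0

1.0


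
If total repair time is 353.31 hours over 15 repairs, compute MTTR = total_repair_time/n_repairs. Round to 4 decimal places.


total_repair_time = 353.31
n_repairs = 15
MTTR = 353.31 / 15
MTTR = 23.554

23.554


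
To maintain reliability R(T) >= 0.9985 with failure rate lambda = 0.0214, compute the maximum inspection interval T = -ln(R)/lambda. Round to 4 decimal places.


R_target = 0.9985
lambda = 0.0214
-ln(0.9985) = 0.0015
T = 0.0015 / 0.0214
T = 0.0701

0.0701


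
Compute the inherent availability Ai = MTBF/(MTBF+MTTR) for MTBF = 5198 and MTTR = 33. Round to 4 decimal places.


MTBF = 5198
MTTR = 33
MTBF + MTTR = 5231
Ai = 5198 / 5231
Ai = 0.9937

0.9937


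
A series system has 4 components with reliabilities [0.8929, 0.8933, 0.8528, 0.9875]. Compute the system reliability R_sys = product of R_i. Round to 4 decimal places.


Components: [0.8929, 0.8933, 0.8528, 0.9875]
After component 1 (R=0.8929): product = 0.8929
After component 2 (R=0.8933): product = 0.7976
After component 3 (R=0.8528): product = 0.6802
After component 4 (R=0.9875): product = 0.6717
R_sys = 0.6717

0.6717


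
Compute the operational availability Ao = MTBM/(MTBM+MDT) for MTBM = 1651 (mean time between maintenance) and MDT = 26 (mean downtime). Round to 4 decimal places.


MTBM = 1651
MDT = 26
MTBM + MDT = 1677
Ao = 1651 / 1677
Ao = 0.9845

0.9845


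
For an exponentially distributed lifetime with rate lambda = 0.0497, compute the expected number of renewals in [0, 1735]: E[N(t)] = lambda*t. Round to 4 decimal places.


lambda = 0.0497
t = 1735
E[N(t)] = lambda * t
E[N(t)] = 0.0497 * 1735
E[N(t)] = 86.2295

86.2295


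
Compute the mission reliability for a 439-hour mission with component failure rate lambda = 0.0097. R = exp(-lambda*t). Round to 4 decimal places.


lambda = 0.0097
mission_time = 439
lambda * t = 0.0097 * 439 = 4.2583
R = exp(-4.2583)
R = 0.0141

0.0141


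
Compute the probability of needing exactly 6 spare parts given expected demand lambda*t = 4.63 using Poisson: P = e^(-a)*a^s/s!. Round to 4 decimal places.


a = 4.63, s = 6
e^(-a) = e^(-4.63) = 0.0098
a^s = 4.63^6 = 9851.1276
s! = 720
P = 0.0098 * 9851.1276 / 720
P = 0.1335

0.1335


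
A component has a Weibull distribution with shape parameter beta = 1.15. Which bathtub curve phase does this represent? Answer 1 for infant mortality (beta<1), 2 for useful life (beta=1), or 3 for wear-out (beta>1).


beta = 1.15
Compare beta to 1:
beta < 1 => infant mortality (phase 1)
beta = 1 => useful life (phase 2)
beta > 1 => wear-out (phase 3)
Since beta = 1.15, this is wear-out (increasing failure rate)
Phase = 3

3


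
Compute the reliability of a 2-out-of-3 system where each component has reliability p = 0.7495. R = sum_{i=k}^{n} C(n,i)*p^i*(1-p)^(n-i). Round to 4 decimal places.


k = 2, n = 3, p = 0.7495
i=2: C(3,2)=3 * 0.7495^2 * 0.2505^1 = 0.4222
i=3: C(3,3)=1 * 0.7495^3 * 0.2505^0 = 0.421
R = sum of terms = 0.8432

0.8432


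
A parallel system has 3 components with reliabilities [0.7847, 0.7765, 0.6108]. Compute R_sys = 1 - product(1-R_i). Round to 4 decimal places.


Components: [0.7847, 0.7765, 0.6108]
(1 - 0.7847) = 0.2153, running product = 0.2153
(1 - 0.7765) = 0.2235, running product = 0.0481
(1 - 0.6108) = 0.3892, running product = 0.0187
Product of (1-R_i) = 0.0187
R_sys = 1 - 0.0187 = 0.9813

0.9813


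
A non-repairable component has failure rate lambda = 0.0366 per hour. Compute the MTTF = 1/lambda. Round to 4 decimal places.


lambda = 0.0366
MTTF = 1 / 0.0366
MTTF = 27.3224

27.3224


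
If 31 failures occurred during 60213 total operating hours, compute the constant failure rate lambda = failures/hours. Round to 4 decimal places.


failures = 31
total_hours = 60213
lambda = 31 / 60213
lambda = 0.0005

0.0005


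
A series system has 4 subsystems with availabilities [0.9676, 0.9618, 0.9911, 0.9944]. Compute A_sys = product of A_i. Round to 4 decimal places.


Subsystems: [0.9676, 0.9618, 0.9911, 0.9944]
After subsystem 1 (A=0.9676): product = 0.9676
After subsystem 2 (A=0.9618): product = 0.9306
After subsystem 3 (A=0.9911): product = 0.9224
After subsystem 4 (A=0.9944): product = 0.9172
A_sys = 0.9172

0.9172


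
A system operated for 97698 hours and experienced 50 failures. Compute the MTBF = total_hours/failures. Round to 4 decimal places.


total_hours = 97698
failures = 50
MTBF = 97698 / 50
MTBF = 1953.96

1953.96


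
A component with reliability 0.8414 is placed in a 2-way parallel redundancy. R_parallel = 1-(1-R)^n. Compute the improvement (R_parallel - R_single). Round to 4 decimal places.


R_single = 0.8414, n = 2
1 - R_single = 0.1586
(1 - R_single)^n = 0.1586^2 = 0.0252
R_parallel = 1 - 0.0252 = 0.9748
Improvement = 0.9748 - 0.8414
Improvement = 0.1334

0.1334


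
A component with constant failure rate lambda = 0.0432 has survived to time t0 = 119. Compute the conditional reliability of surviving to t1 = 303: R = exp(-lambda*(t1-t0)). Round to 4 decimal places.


lambda = 0.0432
t0 = 119, t1 = 303
t1 - t0 = 184
lambda * (t1-t0) = 0.0432 * 184 = 7.9488
R = exp(-7.9488)
R = 0.0004

0.0004


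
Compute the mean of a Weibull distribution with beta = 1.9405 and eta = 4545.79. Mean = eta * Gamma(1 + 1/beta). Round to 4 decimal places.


beta = 1.9405, eta = 4545.79
1/beta = 0.5153
1 + 1/beta = 1.5153
Gamma(1.5153) = 0.8868
Mean = 4545.79 * 0.8868
Mean = 4031.2967

4031.2967


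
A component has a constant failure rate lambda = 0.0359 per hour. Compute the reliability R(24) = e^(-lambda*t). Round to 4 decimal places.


lambda = 0.0359
t = 24
lambda * t = 0.8616
R(t) = e^(-0.8616)
R(t) = 0.4225

0.4225


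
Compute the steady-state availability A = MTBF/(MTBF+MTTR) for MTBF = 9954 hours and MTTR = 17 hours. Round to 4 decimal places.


MTBF = 9954
MTTR = 17
MTBF + MTTR = 9971
A = 9954 / 9971
A = 0.9983

0.9983


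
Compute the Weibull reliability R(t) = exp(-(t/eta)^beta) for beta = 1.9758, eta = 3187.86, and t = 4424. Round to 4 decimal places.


beta = 1.9758, eta = 3187.86, t = 4424
t/eta = 4424 / 3187.86 = 1.3878
(t/eta)^beta = 1.3878^1.9758 = 1.9107
R(t) = exp(-1.9107)
R(t) = 0.148

0.148


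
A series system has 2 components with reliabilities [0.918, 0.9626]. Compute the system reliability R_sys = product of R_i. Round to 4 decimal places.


Components: [0.918, 0.9626]
After component 1 (R=0.918): product = 0.918
After component 2 (R=0.9626): product = 0.8837
R_sys = 0.8837

0.8837


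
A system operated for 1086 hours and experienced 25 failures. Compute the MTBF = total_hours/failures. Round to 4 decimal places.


total_hours = 1086
failures = 25
MTBF = 1086 / 25
MTBF = 43.44

43.44


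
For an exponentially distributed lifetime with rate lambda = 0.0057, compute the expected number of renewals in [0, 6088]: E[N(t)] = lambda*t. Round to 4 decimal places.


lambda = 0.0057
t = 6088
E[N(t)] = lambda * t
E[N(t)] = 0.0057 * 6088
E[N(t)] = 34.7016

34.7016


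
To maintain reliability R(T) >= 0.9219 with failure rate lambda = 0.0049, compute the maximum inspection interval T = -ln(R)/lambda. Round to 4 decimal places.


R_target = 0.9219
lambda = 0.0049
-ln(0.9219) = 0.0813
T = 0.0813 / 0.0049
T = 16.5956

16.5956


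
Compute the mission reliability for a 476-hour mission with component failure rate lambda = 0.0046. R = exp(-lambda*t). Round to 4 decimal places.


lambda = 0.0046
mission_time = 476
lambda * t = 0.0046 * 476 = 2.1896
R = exp(-2.1896)
R = 0.112

0.112


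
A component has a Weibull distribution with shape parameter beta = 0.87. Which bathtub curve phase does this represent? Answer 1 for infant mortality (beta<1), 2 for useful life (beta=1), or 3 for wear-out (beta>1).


beta = 0.87
Compare beta to 1:
beta < 1 => infant mortality (phase 1)
beta = 1 => useful life (phase 2)
beta > 1 => wear-out (phase 3)
Since beta = 0.87, this is infant mortality (decreasing failure rate)
Phase = 1

1


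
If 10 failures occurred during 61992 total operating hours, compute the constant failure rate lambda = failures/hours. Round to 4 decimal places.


failures = 10
total_hours = 61992
lambda = 10 / 61992
lambda = 0.0002

0.0002


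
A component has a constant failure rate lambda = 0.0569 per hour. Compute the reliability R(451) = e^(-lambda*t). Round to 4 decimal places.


lambda = 0.0569
t = 451
lambda * t = 25.6619
R(t) = e^(-25.6619)
R(t) = 0.0

0.0


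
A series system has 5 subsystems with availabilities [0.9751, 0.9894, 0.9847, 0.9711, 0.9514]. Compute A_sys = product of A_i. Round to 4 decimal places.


Subsystems: [0.9751, 0.9894, 0.9847, 0.9711, 0.9514]
After subsystem 1 (A=0.9751): product = 0.9751
After subsystem 2 (A=0.9894): product = 0.9648
After subsystem 3 (A=0.9847): product = 0.95
After subsystem 4 (A=0.9711): product = 0.9225
After subsystem 5 (A=0.9514): product = 0.8777
A_sys = 0.8777

0.8777


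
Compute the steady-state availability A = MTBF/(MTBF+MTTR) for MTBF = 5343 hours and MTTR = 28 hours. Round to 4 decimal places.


MTBF = 5343
MTTR = 28
MTBF + MTTR = 5371
A = 5343 / 5371
A = 0.9948

0.9948


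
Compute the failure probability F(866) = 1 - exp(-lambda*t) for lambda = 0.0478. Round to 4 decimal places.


lambda = 0.0478, t = 866
lambda * t = 41.3948
exp(-41.3948) = 0.0
F(t) = 1 - 0.0
F(t) = 1.0

1.0


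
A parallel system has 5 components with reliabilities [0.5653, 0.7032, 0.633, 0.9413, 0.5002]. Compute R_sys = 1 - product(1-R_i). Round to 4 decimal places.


Components: [0.5653, 0.7032, 0.633, 0.9413, 0.5002]
(1 - 0.5653) = 0.4347, running product = 0.4347
(1 - 0.7032) = 0.2968, running product = 0.129
(1 - 0.633) = 0.367, running product = 0.0473
(1 - 0.9413) = 0.0587, running product = 0.0028
(1 - 0.5002) = 0.4998, running product = 0.0014
Product of (1-R_i) = 0.0014
R_sys = 1 - 0.0014 = 0.9986

0.9986


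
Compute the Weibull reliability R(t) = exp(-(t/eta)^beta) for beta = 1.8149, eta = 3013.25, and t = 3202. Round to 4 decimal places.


beta = 1.8149, eta = 3013.25, t = 3202
t/eta = 3202 / 3013.25 = 1.0626
(t/eta)^beta = 1.0626^1.8149 = 1.1166
R(t) = exp(-1.1166)
R(t) = 0.3274

0.3274


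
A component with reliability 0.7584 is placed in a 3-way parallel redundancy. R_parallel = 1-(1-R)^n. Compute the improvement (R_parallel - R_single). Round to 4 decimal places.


R_single = 0.7584, n = 3
1 - R_single = 0.2416
(1 - R_single)^n = 0.2416^3 = 0.0141
R_parallel = 1 - 0.0141 = 0.9859
Improvement = 0.9859 - 0.7584
Improvement = 0.2275

0.2275


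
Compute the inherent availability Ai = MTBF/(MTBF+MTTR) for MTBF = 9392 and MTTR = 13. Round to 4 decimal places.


MTBF = 9392
MTTR = 13
MTBF + MTTR = 9405
Ai = 9392 / 9405
Ai = 0.9986

0.9986


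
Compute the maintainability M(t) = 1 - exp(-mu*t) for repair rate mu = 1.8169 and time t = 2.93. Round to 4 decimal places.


mu = 1.8169, t = 2.93
mu * t = 1.8169 * 2.93 = 5.3235
exp(-5.3235) = 0.0049
M(t) = 1 - 0.0049
M(t) = 0.9951

0.9951


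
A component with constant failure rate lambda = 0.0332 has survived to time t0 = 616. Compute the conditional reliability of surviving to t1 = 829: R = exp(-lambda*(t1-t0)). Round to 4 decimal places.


lambda = 0.0332
t0 = 616, t1 = 829
t1 - t0 = 213
lambda * (t1-t0) = 0.0332 * 213 = 7.0716
R = exp(-7.0716)
R = 0.0008

0.0008


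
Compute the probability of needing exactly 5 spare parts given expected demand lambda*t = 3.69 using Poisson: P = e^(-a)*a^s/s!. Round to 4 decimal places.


a = 3.69, s = 5
e^(-a) = e^(-3.69) = 0.025
a^s = 3.69^5 = 684.1193
s! = 120
P = 0.025 * 684.1193 / 120
P = 0.1424

0.1424


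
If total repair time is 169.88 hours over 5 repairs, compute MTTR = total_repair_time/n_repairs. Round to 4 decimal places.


total_repair_time = 169.88
n_repairs = 5
MTTR = 169.88 / 5
MTTR = 33.976

33.976


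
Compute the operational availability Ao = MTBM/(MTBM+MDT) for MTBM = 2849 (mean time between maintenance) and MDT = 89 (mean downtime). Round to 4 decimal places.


MTBM = 2849
MDT = 89
MTBM + MDT = 2938
Ao = 2849 / 2938
Ao = 0.9697

0.9697


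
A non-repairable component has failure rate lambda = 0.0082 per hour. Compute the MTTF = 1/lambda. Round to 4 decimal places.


lambda = 0.0082
MTTF = 1 / 0.0082
MTTF = 121.9512

121.9512


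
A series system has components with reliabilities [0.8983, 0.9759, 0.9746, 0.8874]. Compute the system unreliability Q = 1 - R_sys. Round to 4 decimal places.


Components: [0.8983, 0.9759, 0.9746, 0.8874]
After component 1: product = 0.8983
After component 2: product = 0.8767
After component 3: product = 0.8544
After component 4: product = 0.7582
R_sys = 0.7582
Q = 1 - 0.7582 = 0.2418

0.2418


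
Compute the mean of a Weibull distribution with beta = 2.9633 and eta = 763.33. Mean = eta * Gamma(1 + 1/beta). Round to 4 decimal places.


beta = 2.9633, eta = 763.33
1/beta = 0.3375
1 + 1/beta = 1.3375
Gamma(1.3375) = 0.8925
Mean = 763.33 * 0.8925
Mean = 681.273

681.273


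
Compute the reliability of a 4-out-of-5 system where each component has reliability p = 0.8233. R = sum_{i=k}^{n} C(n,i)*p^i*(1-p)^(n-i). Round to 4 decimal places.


k = 4, n = 5, p = 0.8233
i=4: C(5,4)=5 * 0.8233^4 * 0.1767^1 = 0.4059
i=5: C(5,5)=1 * 0.8233^5 * 0.1767^0 = 0.3783
R = sum of terms = 0.7842

0.7842


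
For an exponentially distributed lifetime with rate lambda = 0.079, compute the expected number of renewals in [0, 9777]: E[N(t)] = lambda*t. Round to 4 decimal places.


lambda = 0.079
t = 9777
E[N(t)] = lambda * t
E[N(t)] = 0.079 * 9777
E[N(t)] = 772.383

772.383


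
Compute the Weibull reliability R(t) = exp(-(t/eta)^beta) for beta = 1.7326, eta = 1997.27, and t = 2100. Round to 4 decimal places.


beta = 1.7326, eta = 1997.27, t = 2100
t/eta = 2100 / 1997.27 = 1.0514
(t/eta)^beta = 1.0514^1.7326 = 1.0908
R(t) = exp(-1.0908)
R(t) = 0.336

0.336


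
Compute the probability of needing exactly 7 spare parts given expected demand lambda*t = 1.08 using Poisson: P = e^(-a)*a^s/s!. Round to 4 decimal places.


a = 1.08, s = 7
e^(-a) = e^(-1.08) = 0.3396
a^s = 1.08^7 = 1.7138
s! = 5040
P = 0.3396 * 1.7138 / 5040
P = 0.0001

0.0001


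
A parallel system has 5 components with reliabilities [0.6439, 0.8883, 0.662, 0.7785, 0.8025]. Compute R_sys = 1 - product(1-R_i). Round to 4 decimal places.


Components: [0.6439, 0.8883, 0.662, 0.7785, 0.8025]
(1 - 0.6439) = 0.3561, running product = 0.3561
(1 - 0.8883) = 0.1117, running product = 0.0398
(1 - 0.662) = 0.338, running product = 0.0134
(1 - 0.7785) = 0.2215, running product = 0.003
(1 - 0.8025) = 0.1975, running product = 0.0006
Product of (1-R_i) = 0.0006
R_sys = 1 - 0.0006 = 0.9994

0.9994


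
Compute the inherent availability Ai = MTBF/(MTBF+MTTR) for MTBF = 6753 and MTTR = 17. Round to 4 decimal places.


MTBF = 6753
MTTR = 17
MTBF + MTTR = 6770
Ai = 6753 / 6770
Ai = 0.9975

0.9975


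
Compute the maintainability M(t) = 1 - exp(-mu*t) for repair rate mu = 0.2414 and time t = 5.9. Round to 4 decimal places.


mu = 0.2414, t = 5.9
mu * t = 0.2414 * 5.9 = 1.4243
exp(-1.4243) = 0.2407
M(t) = 1 - 0.2407
M(t) = 0.7593

0.7593


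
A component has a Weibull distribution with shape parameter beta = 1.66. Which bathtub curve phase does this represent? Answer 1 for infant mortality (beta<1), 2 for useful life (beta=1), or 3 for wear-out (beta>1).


beta = 1.66
Compare beta to 1:
beta < 1 => infant mortality (phase 1)
beta = 1 => useful life (phase 2)
beta > 1 => wear-out (phase 3)
Since beta = 1.66, this is wear-out (increasing failure rate)
Phase = 3

3


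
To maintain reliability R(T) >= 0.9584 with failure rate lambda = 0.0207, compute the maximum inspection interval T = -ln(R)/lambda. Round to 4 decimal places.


R_target = 0.9584
lambda = 0.0207
-ln(0.9584) = 0.0425
T = 0.0425 / 0.0207
T = 2.0527

2.0527


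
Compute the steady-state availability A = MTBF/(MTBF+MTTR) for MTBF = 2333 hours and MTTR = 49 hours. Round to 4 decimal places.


MTBF = 2333
MTTR = 49
MTBF + MTTR = 2382
A = 2333 / 2382
A = 0.9794

0.9794


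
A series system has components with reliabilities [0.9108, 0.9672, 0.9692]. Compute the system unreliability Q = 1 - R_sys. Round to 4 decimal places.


Components: [0.9108, 0.9672, 0.9692]
After component 1: product = 0.9108
After component 2: product = 0.8809
After component 3: product = 0.8538
R_sys = 0.8538
Q = 1 - 0.8538 = 0.1462

0.1462


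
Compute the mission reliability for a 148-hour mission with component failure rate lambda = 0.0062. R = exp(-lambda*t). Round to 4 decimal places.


lambda = 0.0062
mission_time = 148
lambda * t = 0.0062 * 148 = 0.9176
R = exp(-0.9176)
R = 0.3995

0.3995


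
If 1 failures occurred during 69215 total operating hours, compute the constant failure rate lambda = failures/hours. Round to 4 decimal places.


failures = 1
total_hours = 69215
lambda = 1 / 69215
lambda = 0.0

0.0


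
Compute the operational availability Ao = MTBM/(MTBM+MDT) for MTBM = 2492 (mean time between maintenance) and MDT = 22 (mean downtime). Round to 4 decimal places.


MTBM = 2492
MDT = 22
MTBM + MDT = 2514
Ao = 2492 / 2514
Ao = 0.9912

0.9912


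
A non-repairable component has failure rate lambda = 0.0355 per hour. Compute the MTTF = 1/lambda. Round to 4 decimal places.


lambda = 0.0355
MTTF = 1 / 0.0355
MTTF = 28.169

28.169


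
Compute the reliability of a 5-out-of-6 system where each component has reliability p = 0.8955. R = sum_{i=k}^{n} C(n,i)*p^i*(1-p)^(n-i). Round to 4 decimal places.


k = 5, n = 6, p = 0.8955
i=5: C(6,5)=6 * 0.8955^5 * 0.1045^1 = 0.3611
i=6: C(6,6)=1 * 0.8955^6 * 0.1045^0 = 0.5157
R = sum of terms = 0.8768

0.8768


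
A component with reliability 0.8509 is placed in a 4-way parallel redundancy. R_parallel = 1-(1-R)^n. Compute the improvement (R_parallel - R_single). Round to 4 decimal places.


R_single = 0.8509, n = 4
1 - R_single = 0.1491
(1 - R_single)^n = 0.1491^4 = 0.0005
R_parallel = 1 - 0.0005 = 0.9995
Improvement = 0.9995 - 0.8509
Improvement = 0.1486

0.1486


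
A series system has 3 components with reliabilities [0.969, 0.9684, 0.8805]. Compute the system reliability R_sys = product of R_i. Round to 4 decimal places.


Components: [0.969, 0.9684, 0.8805]
After component 1 (R=0.969): product = 0.969
After component 2 (R=0.9684): product = 0.9384
After component 3 (R=0.8805): product = 0.8262
R_sys = 0.8262

0.8262


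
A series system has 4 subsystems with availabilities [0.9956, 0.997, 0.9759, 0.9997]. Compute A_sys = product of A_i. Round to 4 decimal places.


Subsystems: [0.9956, 0.997, 0.9759, 0.9997]
After subsystem 1 (A=0.9956): product = 0.9956
After subsystem 2 (A=0.997): product = 0.9926
After subsystem 3 (A=0.9759): product = 0.9687
After subsystem 4 (A=0.9997): product = 0.9684
A_sys = 0.9684

0.9684


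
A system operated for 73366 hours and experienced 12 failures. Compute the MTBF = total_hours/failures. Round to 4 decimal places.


total_hours = 73366
failures = 12
MTBF = 73366 / 12
MTBF = 6113.8333

6113.8333


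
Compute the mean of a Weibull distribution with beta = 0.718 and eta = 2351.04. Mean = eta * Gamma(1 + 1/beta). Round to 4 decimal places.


beta = 0.718, eta = 2351.04
1/beta = 1.3928
1 + 1/beta = 2.3928
Gamma(2.3928) = 1.2363
Mean = 2351.04 * 1.2363
Mean = 2906.6526

2906.6526


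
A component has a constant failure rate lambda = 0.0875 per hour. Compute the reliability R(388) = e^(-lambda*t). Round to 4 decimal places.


lambda = 0.0875
t = 388
lambda * t = 33.95
R(t) = e^(-33.95)
R(t) = 0.0

0.0


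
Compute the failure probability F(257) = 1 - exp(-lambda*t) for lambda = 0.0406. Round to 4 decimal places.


lambda = 0.0406, t = 257
lambda * t = 10.4342
exp(-10.4342) = 0.0
F(t) = 1 - 0.0
F(t) = 1.0

1.0


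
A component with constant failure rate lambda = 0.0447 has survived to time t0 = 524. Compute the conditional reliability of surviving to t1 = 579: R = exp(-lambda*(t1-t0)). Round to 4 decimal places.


lambda = 0.0447
t0 = 524, t1 = 579
t1 - t0 = 55
lambda * (t1-t0) = 0.0447 * 55 = 2.4585
R = exp(-2.4585)
R = 0.0856

0.0856


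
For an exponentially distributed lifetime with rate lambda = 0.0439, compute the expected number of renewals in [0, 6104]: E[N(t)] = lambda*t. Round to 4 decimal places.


lambda = 0.0439
t = 6104
E[N(t)] = lambda * t
E[N(t)] = 0.0439 * 6104
E[N(t)] = 267.9656

267.9656


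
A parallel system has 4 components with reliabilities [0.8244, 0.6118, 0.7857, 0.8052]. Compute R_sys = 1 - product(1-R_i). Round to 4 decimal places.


Components: [0.8244, 0.6118, 0.7857, 0.8052]
(1 - 0.8244) = 0.1756, running product = 0.1756
(1 - 0.6118) = 0.3882, running product = 0.0682
(1 - 0.7857) = 0.2143, running product = 0.0146
(1 - 0.8052) = 0.1948, running product = 0.0028
Product of (1-R_i) = 0.0028
R_sys = 1 - 0.0028 = 0.9972

0.9972


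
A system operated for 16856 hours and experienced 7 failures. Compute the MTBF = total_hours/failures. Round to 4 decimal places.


total_hours = 16856
failures = 7
MTBF = 16856 / 7
MTBF = 2408.0

2408.0


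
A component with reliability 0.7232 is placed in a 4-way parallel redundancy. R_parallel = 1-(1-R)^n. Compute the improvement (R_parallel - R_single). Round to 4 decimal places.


R_single = 0.7232, n = 4
1 - R_single = 0.2768
(1 - R_single)^n = 0.2768^4 = 0.0059
R_parallel = 1 - 0.0059 = 0.9941
Improvement = 0.9941 - 0.7232
Improvement = 0.2709

0.2709


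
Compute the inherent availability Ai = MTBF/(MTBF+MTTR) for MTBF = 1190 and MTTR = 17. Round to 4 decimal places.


MTBF = 1190
MTTR = 17
MTBF + MTTR = 1207
Ai = 1190 / 1207
Ai = 0.9859

0.9859


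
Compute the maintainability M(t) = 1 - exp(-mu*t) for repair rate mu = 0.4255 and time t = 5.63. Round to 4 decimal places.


mu = 0.4255, t = 5.63
mu * t = 0.4255 * 5.63 = 2.3956
exp(-2.3956) = 0.0911
M(t) = 1 - 0.0911
M(t) = 0.9089

0.9089


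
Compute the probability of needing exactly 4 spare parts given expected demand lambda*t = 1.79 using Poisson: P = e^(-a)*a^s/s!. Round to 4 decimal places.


a = 1.79, s = 4
e^(-a) = e^(-1.79) = 0.167
a^s = 1.79^4 = 10.2663
s! = 24
P = 0.167 * 10.2663 / 24
P = 0.0714

0.0714


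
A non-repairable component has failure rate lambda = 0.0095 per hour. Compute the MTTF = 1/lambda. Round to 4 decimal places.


lambda = 0.0095
MTTF = 1 / 0.0095
MTTF = 105.2632

105.2632


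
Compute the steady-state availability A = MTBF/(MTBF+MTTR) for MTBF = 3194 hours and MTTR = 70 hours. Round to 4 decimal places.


MTBF = 3194
MTTR = 70
MTBF + MTTR = 3264
A = 3194 / 3264
A = 0.9786

0.9786


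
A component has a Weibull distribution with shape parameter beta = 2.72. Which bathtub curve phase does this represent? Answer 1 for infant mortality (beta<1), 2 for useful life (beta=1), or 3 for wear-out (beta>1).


beta = 2.72
Compare beta to 1:
beta < 1 => infant mortality (phase 1)
beta = 1 => useful life (phase 2)
beta > 1 => wear-out (phase 3)
Since beta = 2.72, this is wear-out (increasing failure rate)
Phase = 3

3


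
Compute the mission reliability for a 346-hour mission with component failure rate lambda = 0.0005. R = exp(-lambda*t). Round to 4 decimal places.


lambda = 0.0005
mission_time = 346
lambda * t = 0.0005 * 346 = 0.173
R = exp(-0.173)
R = 0.8411

0.8411


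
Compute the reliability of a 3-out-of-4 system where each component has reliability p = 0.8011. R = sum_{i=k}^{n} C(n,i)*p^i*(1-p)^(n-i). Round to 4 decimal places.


k = 3, n = 4, p = 0.8011
i=3: C(4,3)=4 * 0.8011^3 * 0.1989^1 = 0.409
i=4: C(4,4)=1 * 0.8011^4 * 0.1989^0 = 0.4119
R = sum of terms = 0.8209

0.8209


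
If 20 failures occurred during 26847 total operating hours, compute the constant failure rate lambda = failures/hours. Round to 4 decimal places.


failures = 20
total_hours = 26847
lambda = 20 / 26847
lambda = 0.0007

0.0007


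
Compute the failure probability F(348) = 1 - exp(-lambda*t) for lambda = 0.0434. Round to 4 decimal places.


lambda = 0.0434, t = 348
lambda * t = 15.1032
exp(-15.1032) = 0.0
F(t) = 1 - 0.0
F(t) = 1.0

1.0


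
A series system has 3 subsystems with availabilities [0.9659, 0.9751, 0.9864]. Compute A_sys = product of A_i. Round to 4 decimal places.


Subsystems: [0.9659, 0.9751, 0.9864]
After subsystem 1 (A=0.9659): product = 0.9659
After subsystem 2 (A=0.9751): product = 0.9418
After subsystem 3 (A=0.9864): product = 0.929
A_sys = 0.929

0.929


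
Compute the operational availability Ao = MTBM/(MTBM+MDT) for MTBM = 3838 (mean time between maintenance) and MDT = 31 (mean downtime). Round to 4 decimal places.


MTBM = 3838
MDT = 31
MTBM + MDT = 3869
Ao = 3838 / 3869
Ao = 0.992

0.992


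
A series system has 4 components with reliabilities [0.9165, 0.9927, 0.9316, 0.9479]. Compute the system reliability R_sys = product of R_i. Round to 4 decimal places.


Components: [0.9165, 0.9927, 0.9316, 0.9479]
After component 1 (R=0.9165): product = 0.9165
After component 2 (R=0.9927): product = 0.9098
After component 3 (R=0.9316): product = 0.8476
After component 4 (R=0.9479): product = 0.8034
R_sys = 0.8034

0.8034


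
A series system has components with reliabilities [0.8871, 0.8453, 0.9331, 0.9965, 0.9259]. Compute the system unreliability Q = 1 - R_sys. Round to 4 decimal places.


Components: [0.8871, 0.8453, 0.9331, 0.9965, 0.9259]
After component 1: product = 0.8871
After component 2: product = 0.7499
After component 3: product = 0.6997
After component 4: product = 0.6973
After component 5: product = 0.6456
R_sys = 0.6456
Q = 1 - 0.6456 = 0.3544

0.3544


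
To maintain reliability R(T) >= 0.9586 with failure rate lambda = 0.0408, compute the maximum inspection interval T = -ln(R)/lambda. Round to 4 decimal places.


R_target = 0.9586
lambda = 0.0408
-ln(0.9586) = 0.0423
T = 0.0423 / 0.0408
T = 1.0363

1.0363


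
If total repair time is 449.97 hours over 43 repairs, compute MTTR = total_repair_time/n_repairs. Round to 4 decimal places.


total_repair_time = 449.97
n_repairs = 43
MTTR = 449.97 / 43
MTTR = 10.4644

10.4644


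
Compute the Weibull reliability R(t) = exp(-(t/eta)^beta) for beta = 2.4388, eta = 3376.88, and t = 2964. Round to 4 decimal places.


beta = 2.4388, eta = 3376.88, t = 2964
t/eta = 2964 / 3376.88 = 0.8777
(t/eta)^beta = 0.8777^2.4388 = 0.7276
R(t) = exp(-0.7276)
R(t) = 0.4831

0.4831


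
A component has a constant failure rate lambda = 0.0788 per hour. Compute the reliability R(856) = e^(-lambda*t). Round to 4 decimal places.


lambda = 0.0788
t = 856
lambda * t = 67.4528
R(t) = e^(-67.4528)
R(t) = 0.0

0.0


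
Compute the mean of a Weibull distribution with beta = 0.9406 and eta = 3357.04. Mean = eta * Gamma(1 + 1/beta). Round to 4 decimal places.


beta = 0.9406, eta = 3357.04
1/beta = 1.0632
1 + 1/beta = 2.0632
Gamma(2.0632) = 1.0284
Mean = 3357.04 * 1.0284
Mean = 3452.2574

3452.2574


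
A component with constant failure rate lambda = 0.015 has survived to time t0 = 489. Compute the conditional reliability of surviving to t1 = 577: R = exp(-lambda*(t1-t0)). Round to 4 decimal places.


lambda = 0.015
t0 = 489, t1 = 577
t1 - t0 = 88
lambda * (t1-t0) = 0.015 * 88 = 1.32
R = exp(-1.32)
R = 0.2671

0.2671


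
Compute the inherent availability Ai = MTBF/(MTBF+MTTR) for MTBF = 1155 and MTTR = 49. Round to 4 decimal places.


MTBF = 1155
MTTR = 49
MTBF + MTTR = 1204
Ai = 1155 / 1204
Ai = 0.9593

0.9593
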